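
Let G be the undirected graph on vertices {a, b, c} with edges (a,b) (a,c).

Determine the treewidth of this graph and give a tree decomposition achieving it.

Every bag has size at most 2, so the width is 2 − 1 = 1 and tw(G) ≤ 1. G has an edge, so its treewidth is at least 1. Combining the bounds, tw(G) = 1.

Treewidth 1.
One optimal decomposition is:
Bags: B1 = {a, c}  B2 = {a, b}
Tree: B1–B2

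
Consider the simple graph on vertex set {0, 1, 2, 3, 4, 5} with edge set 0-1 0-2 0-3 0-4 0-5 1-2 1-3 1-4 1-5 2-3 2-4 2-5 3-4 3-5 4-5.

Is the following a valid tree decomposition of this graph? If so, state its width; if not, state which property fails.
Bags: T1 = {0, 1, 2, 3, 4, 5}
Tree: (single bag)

Yes; width 5.

Checking the three conditions: (i) the bags cover all of {0, 1, 2, 3, 4, 5}; (ii) for each edge, some bag contains both endpoints; (iii) the bags containing any fixed vertex form a subtree. All hold, so the decomposition is valid with width 6 − 1 = 5.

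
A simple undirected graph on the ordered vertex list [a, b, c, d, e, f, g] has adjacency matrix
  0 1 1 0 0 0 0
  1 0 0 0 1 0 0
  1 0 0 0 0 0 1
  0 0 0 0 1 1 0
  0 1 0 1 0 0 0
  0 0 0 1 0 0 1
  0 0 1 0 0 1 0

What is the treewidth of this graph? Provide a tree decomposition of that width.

Treewidth 2.
One optimal decomposition is:
Bags: B1 = {c, f, g}  B2 = {a, c, f}  B3 = {a, b, f}  B4 = {b, e, f}  B5 = {d, e, f}
Tree: B1–B2, B2–B3, B3–B4, B4–B5

Each bag holds 3 vertices, so the decomposition has width 2, which upper-bounds the treewidth. Since f–g–c–a–b–e–d–f is a cycle in G, G is not acyclic. Forests are exactly the graphs of treewidth ≤ 1, so tw(G) ≥ 2. Hence tw(G) = 2 exactly.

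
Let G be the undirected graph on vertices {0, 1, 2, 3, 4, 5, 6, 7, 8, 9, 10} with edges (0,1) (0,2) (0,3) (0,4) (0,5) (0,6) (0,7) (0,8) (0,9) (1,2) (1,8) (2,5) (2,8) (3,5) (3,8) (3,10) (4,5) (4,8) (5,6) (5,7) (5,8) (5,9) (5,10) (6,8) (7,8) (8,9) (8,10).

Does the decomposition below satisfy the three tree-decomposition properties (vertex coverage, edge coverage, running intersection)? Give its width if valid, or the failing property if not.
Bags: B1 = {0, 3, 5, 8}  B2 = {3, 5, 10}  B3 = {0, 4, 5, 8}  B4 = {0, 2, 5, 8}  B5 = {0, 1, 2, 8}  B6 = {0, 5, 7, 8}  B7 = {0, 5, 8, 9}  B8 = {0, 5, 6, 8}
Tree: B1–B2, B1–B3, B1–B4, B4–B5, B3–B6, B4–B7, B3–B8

No — edge (8,10) lies in no bag.

A tree decomposition must satisfy three properties: every vertex lies in some bag; for every edge, both endpoints lie together in some bag; and for every vertex, the bags containing it form a connected subtree. Here edge (8,10) lies in no bag, so the decomposition is invalid.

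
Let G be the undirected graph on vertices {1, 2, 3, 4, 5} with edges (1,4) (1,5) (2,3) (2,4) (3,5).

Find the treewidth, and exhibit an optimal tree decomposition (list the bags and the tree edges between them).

Treewidth 2.
One such decomposition:
Bags: B1 = {1, 3, 5}  B2 = {1, 3, 4}  B3 = {2, 3, 4}
Tree: B1–B2, B2–B3

Each bag holds 3 vertices, so the decomposition has width 2, which upper-bounds the treewidth. The edges 3–5–1–4–2–3 form a cycle, so G is not a tree and its treewidth is at least 2. Therefore the treewidth is 2.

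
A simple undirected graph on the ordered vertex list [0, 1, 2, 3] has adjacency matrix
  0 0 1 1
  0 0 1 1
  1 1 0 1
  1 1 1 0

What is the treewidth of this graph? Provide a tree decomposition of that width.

The largest bag has 3 vertices, giving width 2; this decomposition certifies tw(G) ≤ 2. On the other hand G contains the 3-clique {0, 2, 3}. A clique must lie in a single bag of any decomposition, so no decomposition can have width below 2. Hence tw(G) = 2 exactly.

Treewidth 2.
One such decomposition:
Bags: B1 = {1, 2, 3}  B2 = {0, 2, 3}
Tree: B1–B2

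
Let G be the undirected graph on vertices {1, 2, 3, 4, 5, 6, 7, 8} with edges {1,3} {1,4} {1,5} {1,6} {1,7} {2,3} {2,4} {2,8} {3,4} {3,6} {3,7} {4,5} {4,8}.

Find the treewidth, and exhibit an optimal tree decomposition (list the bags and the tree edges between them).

Every bag has size at most 3, so the width is 3 − 1 = 2 and tw(G) ≤ 2. On the other hand G contains the 3-clique {2, 4, 8}. A clique must lie in a single bag of any decomposition, so no decomposition can have width below 2. Combining the bounds, tw(G) = 2.

Treewidth 2.
One optimal decomposition is:
Bags: B1 = {1, 3, 7}  B2 = {1, 3, 4}  B3 = {1, 3, 6}  B4 = {1, 4, 5}  B5 = {2, 3, 4}  B6 = {2, 4, 8}
Tree: B1–B2, B1–B3, B2–B4, B2–B5, B5–B6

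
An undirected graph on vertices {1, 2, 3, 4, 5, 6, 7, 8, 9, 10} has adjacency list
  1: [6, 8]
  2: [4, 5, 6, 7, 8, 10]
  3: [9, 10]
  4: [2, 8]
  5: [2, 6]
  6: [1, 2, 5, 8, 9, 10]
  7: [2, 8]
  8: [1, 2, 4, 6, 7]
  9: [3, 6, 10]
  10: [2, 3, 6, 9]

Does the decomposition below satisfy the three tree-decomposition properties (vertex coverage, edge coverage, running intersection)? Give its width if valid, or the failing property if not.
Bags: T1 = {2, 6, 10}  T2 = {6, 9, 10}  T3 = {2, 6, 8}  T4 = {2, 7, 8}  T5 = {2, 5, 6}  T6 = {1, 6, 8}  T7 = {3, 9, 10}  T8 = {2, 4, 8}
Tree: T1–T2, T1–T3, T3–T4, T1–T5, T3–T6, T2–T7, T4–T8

Yes; width 2.

Every vertex of G appears in some bag (union = {1, 2, 3, 4, 5, 6, 7, 8, 9, 10}); every edge is covered by a bag; and for each vertex v the set of bags containing v is connected in the bag tree. The decomposition is therefore valid. The largest bag has 3 vertices, so the width is 2.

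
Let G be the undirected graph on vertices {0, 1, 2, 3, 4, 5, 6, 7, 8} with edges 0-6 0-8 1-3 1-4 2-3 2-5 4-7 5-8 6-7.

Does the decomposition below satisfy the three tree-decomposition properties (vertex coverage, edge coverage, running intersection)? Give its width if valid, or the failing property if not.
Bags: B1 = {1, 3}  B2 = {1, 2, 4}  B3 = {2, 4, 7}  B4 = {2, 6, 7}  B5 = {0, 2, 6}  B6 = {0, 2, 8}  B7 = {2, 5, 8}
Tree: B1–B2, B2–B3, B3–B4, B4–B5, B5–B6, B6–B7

No — edge (2,3) lies in no bag.

A tree decomposition must satisfy three properties: every vertex lies in some bag; for every edge, both endpoints lie together in some bag; and for every vertex, the bags containing it form a connected subtree. Here edge (2,3) lies in no bag, so the decomposition is invalid.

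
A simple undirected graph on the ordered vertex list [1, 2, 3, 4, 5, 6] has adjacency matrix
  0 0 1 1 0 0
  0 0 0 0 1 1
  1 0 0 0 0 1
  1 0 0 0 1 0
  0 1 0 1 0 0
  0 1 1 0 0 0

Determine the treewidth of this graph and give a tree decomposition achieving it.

Treewidth 2.
One such decomposition:
Bags: B1 = {2, 4, 5}  B2 = {2, 4, 6}  B3 = {3, 4, 6}  B4 = {1, 3, 4}
Tree: B1–B2, B2–B3, B3–B4

Every bag has size at most 3, so the width is 3 − 1 = 2 and tw(G) ≤ 2. The edges 4–5–2–6–3–1–4 form a cycle, so G is not a tree and its treewidth is at least 2. The upper and lower bounds meet at 2, so that is the treewidth.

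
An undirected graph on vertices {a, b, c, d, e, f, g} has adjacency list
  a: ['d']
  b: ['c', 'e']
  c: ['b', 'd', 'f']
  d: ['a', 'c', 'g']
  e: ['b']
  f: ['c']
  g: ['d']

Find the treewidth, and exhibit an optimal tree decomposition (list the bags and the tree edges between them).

Each bag holds 2 vertices, so the decomposition has width 1, which upper-bounds the treewidth. G has an edge, so its treewidth is at least 1. Therefore the treewidth is 1.

Treewidth 1.
Bags: B1 = {b, c}  B2 = {c, d}  B3 = {d, g}  B4 = {a, d}  B5 = {b, e}  B6 = {c, f}
Tree: B1–B2, B2–B3, B2–B4, B1–B5, B1–B6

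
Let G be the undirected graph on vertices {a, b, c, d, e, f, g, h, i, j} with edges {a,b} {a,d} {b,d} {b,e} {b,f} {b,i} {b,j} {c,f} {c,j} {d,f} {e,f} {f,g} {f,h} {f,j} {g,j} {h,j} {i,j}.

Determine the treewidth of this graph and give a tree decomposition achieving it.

Each bag holds 3 vertices, so the decomposition has width 2, which upper-bounds the treewidth. Conversely, {a, b, d} is a clique of size 3, and the vertices of any clique must share a bag in every tree decomposition; so some bag has ≥ 3 vertices and tw(G) ≥ 2. Hence tw(G) = 2 exactly.

Treewidth 2.
One such decomposition:
Bags: B1 = {b, e, f}  B2 = {b, f, j}  B3 = {b, d, f}  B4 = {c, f, j}  B5 = {f, g, j}  B6 = {b, i, j}  B7 = {f, h, j}  B8 = {a, b, d}
Tree: B1–B2, B1–B3, B2–B4, B4–B5, B2–B6, B4–B7, B3–B8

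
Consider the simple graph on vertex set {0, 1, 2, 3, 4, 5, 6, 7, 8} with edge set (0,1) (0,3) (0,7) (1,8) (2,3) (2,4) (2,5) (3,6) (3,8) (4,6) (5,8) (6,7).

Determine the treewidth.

A width-3 tree decomposition is:
Bags: B1 = {1, 2, 5, 8}  B2 = {1, 2, 3, 8}  B3 = {0, 1, 2, 3}  B4 = {0, 2, 3, 4}  B5 = {0, 3, 4, 6}  B6 = {0, 4, 6, 7}
Tree: B1–B2, B2–B3, B3–B4, B4–B5, B5–B6
Every bag has size at most 4, so the width is 4 − 1 = 3 and tw(G) ≤ 3. For the lower bound: the 4 vertex sets {1,5,8}, {2}, {3}, {0,4,6,7} are disjoint, each induces a connected subgraph, and every pair is joined by at least one edge of G. Contracting each set to a single vertex therefore yields K_{4} as a minor, and since treewidth is minor-monotone, tw(G) ≥ tw(K_{4}) = 3. Hence tw(G) = 3 exactly.

3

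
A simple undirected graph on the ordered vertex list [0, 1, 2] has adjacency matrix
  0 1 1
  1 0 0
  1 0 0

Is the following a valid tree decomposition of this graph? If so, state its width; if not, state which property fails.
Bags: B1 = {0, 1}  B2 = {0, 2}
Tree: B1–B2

Every vertex of G appears in some bag (union = {0, 1, 2}); every edge is covered by a bag; and for each vertex v the set of bags containing v is connected in the bag tree. The decomposition is therefore valid. The largest bag has 2 vertices, so the width is 1.

Yes; width 1.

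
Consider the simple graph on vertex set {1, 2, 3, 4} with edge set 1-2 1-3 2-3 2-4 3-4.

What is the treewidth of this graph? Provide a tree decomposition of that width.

Treewidth 2.
Bags: B1 = {1, 2, 3}  B2 = {2, 3, 4}
Tree: B1–B2

The largest bag has 3 vertices, giving width 2; this decomposition certifies tw(G) ≤ 2. On the other hand G contains the 3-clique {1, 2, 3}. A clique must lie in a single bag of any decomposition, so no decomposition can have width below 2. Hence tw(G) = 2 exactly.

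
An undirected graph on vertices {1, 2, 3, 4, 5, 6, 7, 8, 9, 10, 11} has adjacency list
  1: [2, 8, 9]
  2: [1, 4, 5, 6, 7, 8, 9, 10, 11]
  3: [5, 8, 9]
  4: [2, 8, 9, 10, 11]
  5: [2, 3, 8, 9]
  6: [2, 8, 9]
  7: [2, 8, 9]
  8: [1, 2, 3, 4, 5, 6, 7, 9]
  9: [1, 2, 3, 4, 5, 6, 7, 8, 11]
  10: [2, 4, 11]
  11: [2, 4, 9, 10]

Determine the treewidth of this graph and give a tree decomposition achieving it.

Treewidth 3.
Bags: B1 = {2, 4, 8, 9}  B2 = {2, 5, 8, 9}  B3 = {2, 6, 8, 9}  B4 = {2, 7, 8, 9}  B5 = {2, 4, 9, 11}  B6 = {2, 4, 10, 11}  B7 = {3, 5, 8, 9}  B8 = {1, 2, 8, 9}
Tree: B1–B2, B1–B3, B2–B4, B1–B5, B5–B6, B2–B7, B4–B8

Each bag holds 4 vertices, so the decomposition has width 3, which upper-bounds the treewidth. For the lower bound, the 4 vertices {1, 2, 8, 9} are pairwise adjacent, and any tree decomposition puts a clique entirely inside one bag — forcing width ≥ 3. Combining the bounds, tw(G) = 3.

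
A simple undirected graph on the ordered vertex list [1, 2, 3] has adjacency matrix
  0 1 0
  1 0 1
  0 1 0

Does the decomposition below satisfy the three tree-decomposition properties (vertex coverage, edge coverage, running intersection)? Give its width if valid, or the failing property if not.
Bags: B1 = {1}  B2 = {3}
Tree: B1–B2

A tree decomposition must satisfy three properties: every vertex lies in some bag; for every edge, both endpoints lie together in some bag; and for every vertex, the bags containing it form a connected subtree. Here vertex 2 appears in no bag, so the decomposition is invalid.

No — vertex 2 appears in no bag.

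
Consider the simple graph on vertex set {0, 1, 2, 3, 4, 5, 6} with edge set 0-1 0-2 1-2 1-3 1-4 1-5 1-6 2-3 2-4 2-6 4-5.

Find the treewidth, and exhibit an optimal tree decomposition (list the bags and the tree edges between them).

The largest bag has 3 vertices, giving width 2; this decomposition certifies tw(G) ≤ 2. On the other hand G contains the 3-clique {0, 1, 2}. A clique must lie in a single bag of any decomposition, so no decomposition can have width below 2. Hence tw(G) = 2 exactly.

Treewidth 2.
One optimal decomposition is:
Bags: B1 = {0, 1, 2}  B2 = {1, 2, 4}  B3 = {1, 2, 3}  B4 = {1, 4, 5}  B5 = {1, 2, 6}
Tree: B1–B2, B1–B3, B2–B4, B3–B5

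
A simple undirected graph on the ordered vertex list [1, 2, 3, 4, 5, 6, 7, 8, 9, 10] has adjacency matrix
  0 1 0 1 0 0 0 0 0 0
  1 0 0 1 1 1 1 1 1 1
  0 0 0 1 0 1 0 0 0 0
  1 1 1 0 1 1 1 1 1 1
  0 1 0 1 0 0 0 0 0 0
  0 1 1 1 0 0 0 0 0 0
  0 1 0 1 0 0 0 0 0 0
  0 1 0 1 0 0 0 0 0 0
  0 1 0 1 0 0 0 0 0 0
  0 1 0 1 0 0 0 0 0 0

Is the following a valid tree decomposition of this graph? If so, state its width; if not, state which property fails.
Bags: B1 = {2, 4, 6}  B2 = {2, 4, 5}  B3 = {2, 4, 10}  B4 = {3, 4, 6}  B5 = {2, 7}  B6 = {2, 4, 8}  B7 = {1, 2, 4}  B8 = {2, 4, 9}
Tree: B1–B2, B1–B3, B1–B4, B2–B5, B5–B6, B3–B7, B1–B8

No — edge (4,7) lies in no bag.

A tree decomposition must satisfy three properties: every vertex lies in some bag; for every edge, both endpoints lie together in some bag; and for every vertex, the bags containing it form a connected subtree. Here edge (4,7) lies in no bag, so the decomposition is invalid.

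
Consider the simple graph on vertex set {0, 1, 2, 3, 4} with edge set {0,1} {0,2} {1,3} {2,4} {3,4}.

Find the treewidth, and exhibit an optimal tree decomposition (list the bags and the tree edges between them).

Treewidth 2.
Bags: B1 = {2, 3, 4}  B2 = {0, 2, 3}  B3 = {0, 1, 3}
Tree: B1–B2, B2–B3

Each bag holds 3 vertices, so the decomposition has width 2, which upper-bounds the treewidth. Since 3–4–2–0–1–3 is a cycle in G, G is not acyclic. Forests are exactly the graphs of treewidth ≤ 1, so tw(G) ≥ 2. Therefore the treewidth is 2.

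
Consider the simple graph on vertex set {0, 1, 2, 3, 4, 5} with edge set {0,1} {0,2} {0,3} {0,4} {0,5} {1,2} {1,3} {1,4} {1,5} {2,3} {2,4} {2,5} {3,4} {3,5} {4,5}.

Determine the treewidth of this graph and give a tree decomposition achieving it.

A single bag containing all 6 vertices is trivially a valid decomposition of width 5. On the other hand G contains the 6-clique {0, 1, 2, 3, 4, 5}. A clique must lie in a single bag of any decomposition, so no decomposition can have width below 5. Hence tw(G) = 5 exactly.

Treewidth 5.
One optimal decomposition is:
Bags: B1 = {0, 1, 2, 3, 4, 5}
Tree: (single bag)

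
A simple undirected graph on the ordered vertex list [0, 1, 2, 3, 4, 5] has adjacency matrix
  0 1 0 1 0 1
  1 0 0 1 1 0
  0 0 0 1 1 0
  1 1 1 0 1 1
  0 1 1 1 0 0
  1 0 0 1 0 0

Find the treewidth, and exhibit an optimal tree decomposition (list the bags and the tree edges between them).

Treewidth 2.
One such decomposition:
Bags: B1 = {1, 3, 4}  B2 = {0, 1, 3}  B3 = {0, 3, 5}  B4 = {2, 3, 4}
Tree: B1–B2, B2–B3, B1–B4

Every bag has size at most 3, so the width is 3 − 1 = 2 and tw(G) ≤ 2. Conversely, {0, 1, 3} is a clique of size 3, and the vertices of any clique must share a bag in every tree decomposition; so some bag has ≥ 3 vertices and tw(G) ≥ 2. The upper and lower bounds meet at 2, so that is the treewidth.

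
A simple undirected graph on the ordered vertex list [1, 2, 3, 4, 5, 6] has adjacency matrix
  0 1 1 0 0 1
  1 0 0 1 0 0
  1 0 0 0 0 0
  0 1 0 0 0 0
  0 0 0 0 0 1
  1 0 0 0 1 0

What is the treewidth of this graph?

A width-1 tree decomposition is:
Bags: B1 = {1, 2}  B2 = {1, 6}  B3 = {1, 3}  B4 = {5, 6}  B5 = {2, 4}
Tree: B1–B2, B2–B3, B2–B4, B1–B5
Every bag has size at most 2, so the width is 2 − 1 = 1 and tw(G) ≤ 1. Any graph with an edge has treewidth ≥ 1, and G has the edge 2–1. The upper and lower bounds meet at 1, so that is the treewidth.

1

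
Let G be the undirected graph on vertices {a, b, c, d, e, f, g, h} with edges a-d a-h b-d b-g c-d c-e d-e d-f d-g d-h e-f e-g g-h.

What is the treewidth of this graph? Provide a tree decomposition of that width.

Each bag holds 3 vertices, so the decomposition has width 2, which upper-bounds the treewidth. For the lower bound, the 3 vertices {d, e, g} are pairwise adjacent, and any tree decomposition puts a clique entirely inside one bag — forcing width ≥ 2. Therefore the treewidth is 2.

Treewidth 2.
One such decomposition:
Bags: B1 = {c, d, e}  B2 = {d, e, g}  B3 = {d, e, f}  B4 = {b, d, g}  B5 = {d, g, h}  B6 = {a, d, h}
Tree: B1–B2, B1–B3, B2–B4, B2–B5, B5–B6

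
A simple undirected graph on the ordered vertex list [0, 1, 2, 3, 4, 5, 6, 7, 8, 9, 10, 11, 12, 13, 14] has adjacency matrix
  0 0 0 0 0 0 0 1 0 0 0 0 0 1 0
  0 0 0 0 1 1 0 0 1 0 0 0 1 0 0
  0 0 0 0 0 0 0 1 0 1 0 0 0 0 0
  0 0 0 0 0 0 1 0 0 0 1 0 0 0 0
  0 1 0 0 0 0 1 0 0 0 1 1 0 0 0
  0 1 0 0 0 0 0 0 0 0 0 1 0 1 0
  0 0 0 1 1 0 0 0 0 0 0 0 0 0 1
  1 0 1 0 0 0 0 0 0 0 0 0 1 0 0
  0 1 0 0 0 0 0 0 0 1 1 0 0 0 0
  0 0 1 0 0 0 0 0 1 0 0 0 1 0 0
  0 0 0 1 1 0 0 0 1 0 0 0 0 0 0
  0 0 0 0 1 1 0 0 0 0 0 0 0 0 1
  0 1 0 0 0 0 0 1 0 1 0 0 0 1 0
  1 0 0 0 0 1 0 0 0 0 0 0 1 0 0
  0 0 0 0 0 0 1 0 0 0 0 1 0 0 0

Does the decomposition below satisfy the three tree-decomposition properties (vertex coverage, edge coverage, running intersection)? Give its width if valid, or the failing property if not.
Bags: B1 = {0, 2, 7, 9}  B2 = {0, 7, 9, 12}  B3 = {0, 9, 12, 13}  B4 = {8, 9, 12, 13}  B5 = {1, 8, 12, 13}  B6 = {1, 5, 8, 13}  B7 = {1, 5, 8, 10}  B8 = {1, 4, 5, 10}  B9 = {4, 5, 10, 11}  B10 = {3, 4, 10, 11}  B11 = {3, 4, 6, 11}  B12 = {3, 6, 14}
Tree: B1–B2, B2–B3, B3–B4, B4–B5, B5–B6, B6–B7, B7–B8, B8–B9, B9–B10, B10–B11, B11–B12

A tree decomposition must satisfy three properties: every vertex lies in some bag; for every edge, both endpoints lie together in some bag; and for every vertex, the bags containing it form a connected subtree. Here edge (11,14) lies in no bag, so the decomposition is invalid.

No — edge (11,14) lies in no bag.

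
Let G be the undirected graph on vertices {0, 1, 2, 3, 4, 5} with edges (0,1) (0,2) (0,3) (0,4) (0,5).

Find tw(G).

1

A width-1 tree decomposition is:
Bags: B1 = {0, 3}  B2 = {0, 1}  B3 = {0, 5}  B4 = {0, 4}  B5 = {0, 2}
Tree: B1–B2, B2–B3, B2–B4, B2–B5
Every bag has size at most 2, so the width is 2 − 1 = 1 and tw(G) ≤ 1. G has an edge, so its treewidth is at least 1. Therefore the treewidth is 1.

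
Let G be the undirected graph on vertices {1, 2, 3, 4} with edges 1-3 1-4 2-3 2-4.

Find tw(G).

A width-2 tree decomposition is:
Bags: B1 = {2, 3, 4}  B2 = {1, 3, 4}
Tree: B1–B2
The largest bag has 3 vertices, giving width 2; this decomposition certifies tw(G) ≤ 2. Since 3–2–4–1–3 is a cycle in G, G is not acyclic. Forests are exactly the graphs of treewidth ≤ 1, so tw(G) ≥ 2. Combining the bounds, tw(G) = 2.

2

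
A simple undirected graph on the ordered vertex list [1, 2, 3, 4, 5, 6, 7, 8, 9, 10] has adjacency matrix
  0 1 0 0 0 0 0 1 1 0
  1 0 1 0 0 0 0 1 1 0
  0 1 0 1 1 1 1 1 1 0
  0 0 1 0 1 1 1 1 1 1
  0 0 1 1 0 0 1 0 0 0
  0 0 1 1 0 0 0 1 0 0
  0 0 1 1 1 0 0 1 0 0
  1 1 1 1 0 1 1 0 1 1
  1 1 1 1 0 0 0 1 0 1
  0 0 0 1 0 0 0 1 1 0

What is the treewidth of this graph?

A width-3 tree decomposition is:
Bags: B1 = {3, 4, 7, 8}  B2 = {3, 4, 5, 7}  B3 = {3, 4, 8, 9}  B4 = {4, 8, 9, 10}  B5 = {3, 4, 6, 8}  B6 = {2, 3, 8, 9}  B7 = {1, 2, 8, 9}
Tree: B1–B2, B1–B3, B3–B4, B1–B5, B3–B6, B6–B7
Each bag holds 4 vertices, so the decomposition has width 3, which upper-bounds the treewidth. Conversely, {1, 2, 8, 9} is a clique of size 4, and the vertices of any clique must share a bag in every tree decomposition; so some bag has ≥ 4 vertices and tw(G) ≥ 3. Hence tw(G) = 3 exactly.

3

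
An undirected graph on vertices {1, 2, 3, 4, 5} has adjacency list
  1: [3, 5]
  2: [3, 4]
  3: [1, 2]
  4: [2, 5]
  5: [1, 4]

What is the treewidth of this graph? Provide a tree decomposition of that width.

Every bag has size at most 3, so the width is 3 − 1 = 2 and tw(G) ≤ 2. For the lower bound, G contains the cycle 3–2–4–5–1–3, so G is not a forest; only forests have treewidth ≤ 1, hence tw(G) ≥ 2. Hence tw(G) = 2 exactly.

Treewidth 2.
One optimal decomposition is:
Bags: B1 = {2, 3, 4}  B2 = {3, 4, 5}  B3 = {1, 3, 5}
Tree: B1–B2, B2–B3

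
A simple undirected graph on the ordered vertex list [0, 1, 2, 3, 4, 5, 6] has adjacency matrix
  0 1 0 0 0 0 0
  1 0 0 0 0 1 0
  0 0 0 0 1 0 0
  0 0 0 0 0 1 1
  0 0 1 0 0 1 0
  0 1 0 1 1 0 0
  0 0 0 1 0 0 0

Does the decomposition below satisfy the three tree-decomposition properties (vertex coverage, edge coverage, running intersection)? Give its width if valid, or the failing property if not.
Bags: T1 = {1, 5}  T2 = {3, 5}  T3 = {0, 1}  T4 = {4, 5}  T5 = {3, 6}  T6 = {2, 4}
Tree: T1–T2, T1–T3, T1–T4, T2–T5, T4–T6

Yes; width 1.

Checking the three conditions: (i) the bags cover all of {0, 1, 2, 3, 4, 5, 6}; (ii) for each edge, some bag contains both endpoints; (iii) the bags containing any fixed vertex form a subtree. All hold, so the decomposition is valid with width 2 − 1 = 1.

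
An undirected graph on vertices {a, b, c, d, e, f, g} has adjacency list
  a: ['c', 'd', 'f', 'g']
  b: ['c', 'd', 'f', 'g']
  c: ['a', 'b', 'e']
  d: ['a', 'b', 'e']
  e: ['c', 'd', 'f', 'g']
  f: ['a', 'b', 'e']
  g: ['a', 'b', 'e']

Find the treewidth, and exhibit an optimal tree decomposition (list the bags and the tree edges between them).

Treewidth 3.
One optimal decomposition is:
Bags: B1 = {a, b, d, e}  B2 = {a, b, c, e}  B3 = {a, b, e, f}  B4 = {a, b, e, g}
Tree: B1–B2, B2–B3, B3–B4

The largest bag has 4 vertices, giving width 3; this decomposition certifies tw(G) ≤ 3. For the lower bound: the 4 vertex sets {a,d}, {b,c}, {e}, {f} are disjoint, each induces a connected subgraph, and every pair is joined by at least one edge of G. Contracting each set to a single vertex therefore yields K_{4} as a minor, and since treewidth is minor-monotone, tw(G) ≥ tw(K_{4}) = 3. Therefore the treewidth is 3.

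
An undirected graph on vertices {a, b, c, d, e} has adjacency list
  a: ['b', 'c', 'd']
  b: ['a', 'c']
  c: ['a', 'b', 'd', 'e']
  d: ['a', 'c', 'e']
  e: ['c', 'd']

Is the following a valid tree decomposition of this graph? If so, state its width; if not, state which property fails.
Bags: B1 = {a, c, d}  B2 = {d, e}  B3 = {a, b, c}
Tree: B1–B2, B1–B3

No — edge (c,e) lies in no bag.

A tree decomposition must satisfy three properties: every vertex lies in some bag; for every edge, both endpoints lie together in some bag; and for every vertex, the bags containing it form a connected subtree. Here edge (c,e) lies in no bag, so the decomposition is invalid.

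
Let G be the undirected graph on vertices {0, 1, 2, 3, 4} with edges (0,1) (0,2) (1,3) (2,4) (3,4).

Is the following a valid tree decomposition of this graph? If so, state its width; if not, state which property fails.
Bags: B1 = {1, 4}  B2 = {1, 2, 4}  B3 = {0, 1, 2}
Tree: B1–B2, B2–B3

A tree decomposition must satisfy three properties: every vertex lies in some bag; for every edge, both endpoints lie together in some bag; and for every vertex, the bags containing it form a connected subtree. Here vertex 3 appears in no bag, so the decomposition is invalid.

No — vertex 3 appears in no bag.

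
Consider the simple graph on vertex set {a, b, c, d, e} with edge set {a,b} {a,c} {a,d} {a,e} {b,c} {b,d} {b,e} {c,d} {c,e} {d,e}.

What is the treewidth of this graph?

4

A width-4 tree decomposition is:
Bags: B1 = {a, b, c, d, e}
Tree: (single bag)
A single bag containing all 5 vertices is trivially a valid decomposition of width 4. On the other hand G contains the 5-clique {a, b, c, d, e}. A clique must lie in a single bag of any decomposition, so no decomposition can have width below 4. Combining the bounds, tw(G) = 4.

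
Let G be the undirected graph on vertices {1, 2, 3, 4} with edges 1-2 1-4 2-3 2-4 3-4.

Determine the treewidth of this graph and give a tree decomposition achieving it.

Every bag has size at most 3, so the width is 3 − 1 = 2 and tw(G) ≤ 2. On the other hand G contains the 3-clique {1, 2, 4}. A clique must lie in a single bag of any decomposition, so no decomposition can have width below 2. Hence tw(G) = 2 exactly.

Treewidth 2.
One such decomposition:
Bags: B1 = {1, 2, 4}  B2 = {2, 3, 4}
Tree: B1–B2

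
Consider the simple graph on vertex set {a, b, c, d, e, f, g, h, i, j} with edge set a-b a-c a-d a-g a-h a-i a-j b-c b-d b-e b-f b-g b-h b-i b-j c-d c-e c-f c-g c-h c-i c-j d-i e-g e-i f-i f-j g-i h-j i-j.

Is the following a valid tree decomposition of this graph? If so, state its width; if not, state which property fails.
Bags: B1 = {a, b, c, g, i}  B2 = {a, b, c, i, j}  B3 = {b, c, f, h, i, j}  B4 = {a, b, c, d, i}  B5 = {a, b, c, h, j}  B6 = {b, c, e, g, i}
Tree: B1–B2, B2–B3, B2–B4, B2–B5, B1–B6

No — bags containing vertex h are not connected in the tree.

A tree decomposition must satisfy three properties: every vertex lies in some bag; for every edge, both endpoints lie together in some bag; and for every vertex, the bags containing it form a connected subtree. Here bags containing vertex h are not connected in the tree, so the decomposition is invalid.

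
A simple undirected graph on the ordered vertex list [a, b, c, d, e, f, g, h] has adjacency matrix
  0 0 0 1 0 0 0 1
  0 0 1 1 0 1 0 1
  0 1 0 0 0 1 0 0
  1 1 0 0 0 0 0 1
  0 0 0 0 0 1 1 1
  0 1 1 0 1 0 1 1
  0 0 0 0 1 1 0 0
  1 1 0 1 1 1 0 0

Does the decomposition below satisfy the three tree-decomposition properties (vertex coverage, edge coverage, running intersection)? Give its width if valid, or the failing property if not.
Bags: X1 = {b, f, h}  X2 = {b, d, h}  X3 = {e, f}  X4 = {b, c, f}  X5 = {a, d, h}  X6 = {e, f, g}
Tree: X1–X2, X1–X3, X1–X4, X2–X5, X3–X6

A tree decomposition must satisfy three properties: every vertex lies in some bag; for every edge, both endpoints lie together in some bag; and for every vertex, the bags containing it form a connected subtree. Here edge (h,e) lies in no bag, so the decomposition is invalid.

No — edge (h,e) lies in no bag.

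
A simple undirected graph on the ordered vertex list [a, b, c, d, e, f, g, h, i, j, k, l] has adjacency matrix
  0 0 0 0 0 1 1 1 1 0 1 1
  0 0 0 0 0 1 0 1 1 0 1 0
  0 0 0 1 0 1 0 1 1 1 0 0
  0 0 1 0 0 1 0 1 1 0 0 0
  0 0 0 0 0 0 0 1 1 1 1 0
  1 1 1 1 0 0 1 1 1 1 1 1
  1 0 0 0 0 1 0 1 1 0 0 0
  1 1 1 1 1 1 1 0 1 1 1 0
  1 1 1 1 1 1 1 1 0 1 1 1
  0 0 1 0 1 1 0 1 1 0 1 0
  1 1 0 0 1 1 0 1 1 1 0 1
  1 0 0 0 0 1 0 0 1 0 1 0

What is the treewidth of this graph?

A width-4 tree decomposition is:
Bags: B1 = {f, h, i, j, k}  B2 = {c, f, h, i, j}  B3 = {e, h, i, j, k}  B4 = {a, f, h, i, k}  B5 = {c, d, f, h, i}  B6 = {a, f, g, h, i}  B7 = {a, f, i, k, l}  B8 = {b, f, h, i, k}
Tree: B1–B2, B1–B3, B1–B4, B2–B5, B4–B6, B4–B7, B1–B8
Every bag has size at most 5, so the width is 5 − 1 = 4 and tw(G) ≤ 4. For the lower bound, the 5 vertices {e, h, i, j, k} are pairwise adjacent, and any tree decomposition puts a clique entirely inside one bag — forcing width ≥ 4. The upper and lower bounds meet at 4, so that is the treewidth.

4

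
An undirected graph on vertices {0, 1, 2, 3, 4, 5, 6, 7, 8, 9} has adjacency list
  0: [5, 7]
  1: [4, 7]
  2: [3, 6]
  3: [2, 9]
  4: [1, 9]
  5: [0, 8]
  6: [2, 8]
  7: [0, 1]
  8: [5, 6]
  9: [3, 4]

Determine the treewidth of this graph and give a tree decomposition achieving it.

Each bag holds 3 vertices, so the decomposition has width 2, which upper-bounds the treewidth. For the lower bound, G contains the cycle 1–7–0–5–8–6–2–3–9–4–1, so G is not a forest; only forests have treewidth ≤ 1, hence tw(G) ≥ 2. The upper and lower bounds meet at 2, so that is the treewidth.

Treewidth 2.
Bags: B1 = {0, 1, 7}  B2 = {0, 1, 5}  B3 = {1, 5, 8}  B4 = {1, 6, 8}  B5 = {1, 2, 6}  B6 = {1, 2, 3}  B7 = {1, 3, 9}  B8 = {1, 4, 9}
Tree: B1–B2, B2–B3, B3–B4, B4–B5, B5–B6, B6–B7, B7–B8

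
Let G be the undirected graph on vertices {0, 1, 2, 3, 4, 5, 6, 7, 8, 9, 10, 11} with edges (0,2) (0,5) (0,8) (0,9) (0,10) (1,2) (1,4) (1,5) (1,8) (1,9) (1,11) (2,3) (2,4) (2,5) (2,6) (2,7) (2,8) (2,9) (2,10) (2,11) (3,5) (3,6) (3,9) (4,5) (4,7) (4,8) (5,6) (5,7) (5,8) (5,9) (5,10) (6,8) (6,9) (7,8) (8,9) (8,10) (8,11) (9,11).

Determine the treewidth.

4

A width-4 tree decomposition is:
Bags: B1 = {1, 2, 5, 8, 9}  B2 = {1, 2, 4, 5, 8}  B3 = {0, 2, 5, 8, 9}  B4 = {2, 4, 5, 7, 8}  B5 = {1, 2, 8, 9, 11}  B6 = {2, 5, 6, 8, 9}  B7 = {2, 3, 5, 6, 9}  B8 = {0, 2, 5, 8, 10}
Tree: B1–B2, B1–B3, B2–B4, B1–B5, B3–B6, B6–B7, B3–B8
The largest bag has 5 vertices, giving width 4; this decomposition certifies tw(G) ≤ 4. On the other hand G contains the 5-clique {1, 2, 8, 9, 11}. A clique must lie in a single bag of any decomposition, so no decomposition can have width below 4. Therefore the treewidth is 4.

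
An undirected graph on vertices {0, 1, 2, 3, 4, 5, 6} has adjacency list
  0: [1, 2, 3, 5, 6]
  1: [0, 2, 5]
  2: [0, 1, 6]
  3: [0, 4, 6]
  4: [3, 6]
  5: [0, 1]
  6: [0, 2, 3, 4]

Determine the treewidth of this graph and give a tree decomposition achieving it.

Each bag holds 3 vertices, so the decomposition has width 2, which upper-bounds the treewidth. On the other hand G contains the 3-clique {0, 1, 2}. A clique must lie in a single bag of any decomposition, so no decomposition can have width below 2. Therefore the treewidth is 2.

Treewidth 2.
One optimal decomposition is:
Bags: B1 = {0, 2, 6}  B2 = {0, 1, 2}  B3 = {0, 3, 6}  B4 = {0, 1, 5}  B5 = {3, 4, 6}
Tree: B1–B2, B1–B3, B2–B4, B3–B5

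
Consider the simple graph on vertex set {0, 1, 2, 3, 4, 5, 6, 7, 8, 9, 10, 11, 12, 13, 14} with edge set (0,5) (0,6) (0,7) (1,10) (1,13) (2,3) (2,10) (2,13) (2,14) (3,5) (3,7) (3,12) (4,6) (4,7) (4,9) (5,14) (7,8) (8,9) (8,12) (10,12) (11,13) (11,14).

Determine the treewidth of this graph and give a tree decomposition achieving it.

Treewidth 3.
Bags: B1 = {1, 10, 11, 13}  B2 = {2, 10, 11, 13}  B3 = {2, 10, 11, 14}  B4 = {2, 10, 12, 14}  B5 = {2, 3, 12, 14}  B6 = {3, 5, 12, 14}  B7 = {3, 5, 8, 12}  B8 = {3, 5, 7, 8}  B9 = {0, 5, 7, 8}  B10 = {0, 7, 8, 9}  B11 = {0, 4, 7, 9}  B12 = {0, 4, 6, 9}
Tree: B1–B2, B2–B3, B3–B4, B4–B5, B5–B6, B6–B7, B7–B8, B8–B9, B9–B10, B10–B11, B11–B12

The largest bag has 4 vertices, giving width 3; this decomposition certifies tw(G) ≤ 3. For the lower bound: the 4 vertex sets {1,11,13}, {10}, {2}, {3,5,12,14} are disjoint, each induces a connected subgraph, and every pair is joined by at least one edge of G. Contracting each set to a single vertex therefore yields K_{4} as a minor, and since treewidth is minor-monotone, tw(G) ≥ tw(K_{4}) = 3. The upper and lower bounds meet at 3, so that is the treewidth.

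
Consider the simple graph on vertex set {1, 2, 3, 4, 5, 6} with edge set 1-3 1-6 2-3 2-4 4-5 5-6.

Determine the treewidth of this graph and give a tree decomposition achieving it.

Treewidth 2.
Bags: B1 = {4, 5, 6}  B2 = {1, 4, 6}  B3 = {1, 3, 4}  B4 = {2, 3, 4}
Tree: B1–B2, B2–B3, B3–B4

The largest bag has 3 vertices, giving width 2; this decomposition certifies tw(G) ≤ 2. For the lower bound, G contains the cycle 4–5–6–1–3–2–4, so G is not a forest; only forests have treewidth ≤ 1, hence tw(G) ≥ 2. The upper and lower bounds meet at 2, so that is the treewidth.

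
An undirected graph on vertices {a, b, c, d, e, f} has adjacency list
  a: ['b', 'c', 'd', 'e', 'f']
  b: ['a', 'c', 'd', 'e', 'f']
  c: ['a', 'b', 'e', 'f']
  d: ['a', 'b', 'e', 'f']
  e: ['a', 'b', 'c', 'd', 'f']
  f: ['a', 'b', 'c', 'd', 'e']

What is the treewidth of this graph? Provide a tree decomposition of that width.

Treewidth 4.
One optimal decomposition is:
Bags: B1 = {a, b, c, e, f}  B2 = {a, b, d, e, f}
Tree: B1–B2

Every bag has size at most 5, so the width is 5 − 1 = 4 and tw(G) ≤ 4. For the lower bound, the 5 vertices {a, b, d, e, f} are pairwise adjacent, and any tree decomposition puts a clique entirely inside one bag — forcing width ≥ 4. Hence tw(G) = 4 exactly.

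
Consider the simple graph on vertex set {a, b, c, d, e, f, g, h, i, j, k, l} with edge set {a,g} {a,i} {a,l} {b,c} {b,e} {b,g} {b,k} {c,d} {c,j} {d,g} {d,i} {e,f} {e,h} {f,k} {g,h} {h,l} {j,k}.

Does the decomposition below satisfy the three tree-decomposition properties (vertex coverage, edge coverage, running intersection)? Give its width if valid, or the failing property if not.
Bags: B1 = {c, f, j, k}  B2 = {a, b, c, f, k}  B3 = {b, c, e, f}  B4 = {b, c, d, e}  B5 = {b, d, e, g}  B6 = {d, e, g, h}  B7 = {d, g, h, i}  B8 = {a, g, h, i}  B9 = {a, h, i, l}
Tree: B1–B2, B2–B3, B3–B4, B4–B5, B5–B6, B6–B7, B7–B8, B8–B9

No — bags containing vertex a are not connected in the tree.

A tree decomposition must satisfy three properties: every vertex lies in some bag; for every edge, both endpoints lie together in some bag; and for every vertex, the bags containing it form a connected subtree. Here bags containing vertex a are not connected in the tree, so the decomposition is invalid.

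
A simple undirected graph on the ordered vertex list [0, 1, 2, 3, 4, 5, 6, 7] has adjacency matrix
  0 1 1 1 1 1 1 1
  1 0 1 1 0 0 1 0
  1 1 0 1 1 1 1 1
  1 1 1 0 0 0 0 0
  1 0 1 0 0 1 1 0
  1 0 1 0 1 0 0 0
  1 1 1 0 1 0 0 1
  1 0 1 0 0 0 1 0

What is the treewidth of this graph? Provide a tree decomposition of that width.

The largest bag has 4 vertices, giving width 3; this decomposition certifies tw(G) ≤ 3. On the other hand G contains the 4-clique {0, 1, 2, 3}. A clique must lie in a single bag of any decomposition, so no decomposition can have width below 3. Therefore the treewidth is 3.

Treewidth 3.
Bags: B1 = {0, 1, 2, 6}  B2 = {0, 2, 6, 7}  B3 = {0, 2, 4, 6}  B4 = {0, 1, 2, 3}  B5 = {0, 2, 4, 5}
Tree: B1–B2, B2–B3, B1–B4, B3–B5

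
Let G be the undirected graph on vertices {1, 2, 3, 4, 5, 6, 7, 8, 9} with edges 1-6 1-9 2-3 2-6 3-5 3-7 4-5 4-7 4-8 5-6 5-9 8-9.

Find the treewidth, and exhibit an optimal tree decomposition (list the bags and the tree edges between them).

Each bag holds 4 vertices, so the decomposition has width 3, which upper-bounds the treewidth. For the lower bound: the 4 vertex sets {4,7,8}, {9}, {5}, {1,2,3,6} are disjoint, each induces a connected subgraph, and every pair is joined by at least one edge of G. Contracting each set to a single vertex therefore yields K_{4} as a minor, and since treewidth is minor-monotone, tw(G) ≥ tw(K_{4}) = 3. Hence tw(G) = 3 exactly.

Treewidth 3.
One optimal decomposition is:
Bags: B1 = {4, 7, 8, 9}  B2 = {4, 5, 7, 9}  B3 = {3, 5, 7, 9}  B4 = {1, 3, 5, 9}  B5 = {1, 3, 5, 6}  B6 = {1, 2, 3, 6}
Tree: B1–B2, B2–B3, B3–B4, B4–B5, B5–B6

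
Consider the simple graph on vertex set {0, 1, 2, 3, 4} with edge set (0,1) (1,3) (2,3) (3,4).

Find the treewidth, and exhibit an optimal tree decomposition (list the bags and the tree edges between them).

Each bag holds 2 vertices, so the decomposition has width 1, which upper-bounds the treewidth. Since G has at least one edge (e.g. 3–1), it is not an edgeless graph, so tw(G) ≥ 1. Therefore the treewidth is 1.

Treewidth 1.
One such decomposition:
Bags: B1 = {1, 3}  B2 = {3, 4}  B3 = {0, 1}  B4 = {2, 3}
Tree: B1–B2, B1–B3, B1–B4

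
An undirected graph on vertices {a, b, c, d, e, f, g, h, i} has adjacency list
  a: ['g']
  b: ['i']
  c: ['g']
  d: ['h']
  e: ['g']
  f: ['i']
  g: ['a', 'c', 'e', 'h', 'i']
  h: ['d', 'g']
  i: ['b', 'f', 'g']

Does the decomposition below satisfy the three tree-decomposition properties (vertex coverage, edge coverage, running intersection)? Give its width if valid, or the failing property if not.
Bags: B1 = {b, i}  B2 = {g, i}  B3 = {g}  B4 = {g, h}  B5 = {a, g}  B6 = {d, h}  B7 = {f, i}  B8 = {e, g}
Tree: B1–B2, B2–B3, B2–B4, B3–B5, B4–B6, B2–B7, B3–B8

A tree decomposition must satisfy three properties: every vertex lies in some bag; for every edge, both endpoints lie together in some bag; and for every vertex, the bags containing it form a connected subtree. Here vertex c appears in no bag, so the decomposition is invalid.

No — vertex c appears in no bag.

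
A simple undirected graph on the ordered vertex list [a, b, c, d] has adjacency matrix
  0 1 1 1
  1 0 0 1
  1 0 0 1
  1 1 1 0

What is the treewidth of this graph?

A width-2 tree decomposition is:
Bags: B1 = {a, c, d}  B2 = {a, b, d}
Tree: B1–B2
The largest bag has 3 vertices, giving width 2; this decomposition certifies tw(G) ≤ 2. On the other hand G contains the 3-clique {a, c, d}. A clique must lie in a single bag of any decomposition, so no decomposition can have width below 2. The upper and lower bounds meet at 2, so that is the treewidth.

2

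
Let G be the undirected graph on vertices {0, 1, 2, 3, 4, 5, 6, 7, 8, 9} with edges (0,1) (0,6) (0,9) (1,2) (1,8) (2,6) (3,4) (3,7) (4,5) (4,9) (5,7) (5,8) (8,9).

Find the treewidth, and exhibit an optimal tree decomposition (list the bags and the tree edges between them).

Each bag holds 3 vertices, so the decomposition has width 2, which upper-bounds the treewidth. The edges 6–2–1–0–6 form a cycle, so G is not a tree and its treewidth is at least 2. Combining the bounds, tw(G) = 2.

Treewidth 2.
One optimal decomposition is:
Bags: B1 = {0, 2, 6}  B2 = {0, 1, 2}  B3 = {0, 1, 9}  B4 = {1, 8, 9}  B5 = {4, 8, 9}  B6 = {4, 5, 8}  B7 = {3, 4, 5}  B8 = {3, 5, 7}
Tree: B1–B2, B2–B3, B3–B4, B4–B5, B5–B6, B6–B7, B7–B8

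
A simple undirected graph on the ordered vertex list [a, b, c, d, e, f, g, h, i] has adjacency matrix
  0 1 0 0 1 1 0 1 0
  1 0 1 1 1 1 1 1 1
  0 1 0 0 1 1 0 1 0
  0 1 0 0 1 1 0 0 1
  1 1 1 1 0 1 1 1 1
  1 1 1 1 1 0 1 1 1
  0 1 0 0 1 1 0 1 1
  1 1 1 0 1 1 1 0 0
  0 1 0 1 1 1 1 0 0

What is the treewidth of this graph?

4

A width-4 tree decomposition is:
Bags: B1 = {a, b, e, f, h}  B2 = {b, c, e, f, h}  B3 = {b, e, f, g, h}  B4 = {b, e, f, g, i}  B5 = {b, d, e, f, i}
Tree: B1–B2, B2–B3, B3–B4, B4–B5
Each bag holds 5 vertices, so the decomposition has width 4, which upper-bounds the treewidth. Conversely, {b, d, e, f, i} is a clique of size 5, and the vertices of any clique must share a bag in every tree decomposition; so some bag has ≥ 5 vertices and tw(G) ≥ 4. Combining the bounds, tw(G) = 4.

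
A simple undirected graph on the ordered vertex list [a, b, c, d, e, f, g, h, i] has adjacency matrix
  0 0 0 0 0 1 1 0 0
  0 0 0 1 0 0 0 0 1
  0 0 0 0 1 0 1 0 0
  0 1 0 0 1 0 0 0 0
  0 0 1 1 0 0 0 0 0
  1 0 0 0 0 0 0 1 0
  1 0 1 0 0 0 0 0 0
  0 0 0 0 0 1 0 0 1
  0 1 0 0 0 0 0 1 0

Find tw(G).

2

A width-2 tree decomposition is:
Bags: B1 = {f, h, i}  B2 = {b, f, i}  B3 = {b, d, f}  B4 = {d, e, f}  B5 = {c, e, f}  B6 = {c, f, g}  B7 = {a, f, g}
Tree: B1–B2, B2–B3, B3–B4, B4–B5, B5–B6, B6–B7
Every bag has size at most 3, so the width is 3 − 1 = 2 and tw(G) ≤ 2. The edges f–h–i–b–d–e–c–g–a–f form a cycle, so G is not a tree and its treewidth is at least 2. The upper and lower bounds meet at 2, so that is the treewidth.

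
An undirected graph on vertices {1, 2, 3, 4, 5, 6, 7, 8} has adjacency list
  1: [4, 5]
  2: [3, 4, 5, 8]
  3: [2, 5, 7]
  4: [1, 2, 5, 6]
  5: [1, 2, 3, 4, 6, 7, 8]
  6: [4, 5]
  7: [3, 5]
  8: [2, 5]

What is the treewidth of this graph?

2

A width-2 tree decomposition is:
Bags: B1 = {2, 3, 5}  B2 = {2, 4, 5}  B3 = {1, 4, 5}  B4 = {4, 5, 6}  B5 = {3, 5, 7}  B6 = {2, 5, 8}
Tree: B1–B2, B2–B3, B3–B4, B1–B5, B1–B6
Every bag has size at most 3, so the width is 3 − 1 = 2 and tw(G) ≤ 2. For the lower bound, the 3 vertices {1, 4, 5} are pairwise adjacent, and any tree decomposition puts a clique entirely inside one bag — forcing width ≥ 2. Combining the bounds, tw(G) = 2.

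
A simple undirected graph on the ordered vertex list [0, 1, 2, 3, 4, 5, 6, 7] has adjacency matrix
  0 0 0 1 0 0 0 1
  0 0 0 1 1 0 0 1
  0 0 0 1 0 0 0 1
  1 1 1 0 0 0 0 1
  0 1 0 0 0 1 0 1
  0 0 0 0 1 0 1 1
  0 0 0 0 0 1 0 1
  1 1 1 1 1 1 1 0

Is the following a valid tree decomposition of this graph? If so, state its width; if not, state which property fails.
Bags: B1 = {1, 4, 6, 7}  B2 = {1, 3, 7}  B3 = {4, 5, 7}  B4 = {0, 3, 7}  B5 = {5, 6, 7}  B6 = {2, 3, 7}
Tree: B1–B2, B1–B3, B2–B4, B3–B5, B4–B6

No — bags containing vertex 6 are not connected in the tree.

A tree decomposition must satisfy three properties: every vertex lies in some bag; for every edge, both endpoints lie together in some bag; and for every vertex, the bags containing it form a connected subtree. Here bags containing vertex 6 are not connected in the tree, so the decomposition is invalid.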